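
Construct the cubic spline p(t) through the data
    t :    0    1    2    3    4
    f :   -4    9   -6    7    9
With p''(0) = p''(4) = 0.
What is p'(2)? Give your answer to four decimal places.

With M_i denoting the second derivative at x_i, h_i = 1, 1, 1, 1, and Δ_i = (y_(i+1) − y_i)/h_i = 13, -15, 13, 2:
  1·M_0 + 4·M_1 + 1·M_2 = 6(Δ_1 - Δ_0) = -168
  1·M_1 + 4·M_2 + 1·M_3 = 6(Δ_2 - Δ_1) = 168
  1·M_2 + 4·M_3 + 1·M_4 = 6(Δ_3 - Δ_2) = -66
Natural end conditions: M_0 = M_4 = 0.
Forward elimination and back-substitution give M_0 = 0, M_1 = -1629/28, M_2 = 453/7, M_3 = -915/28, M_4 = 0.
On [2, 3], p'(t) = b_2 + 2c_2·(t - 2) + 3d_2·(t - 2)² with b_2 = Δ_2 - h_2(2M_2 + M_3)/6 = -25/8, c_2 = M_2/2 = 453/14, d_2 = (M_3 - M_2)/(6h_2) = -909/56. So p'(2) = -25/8.

-3.1250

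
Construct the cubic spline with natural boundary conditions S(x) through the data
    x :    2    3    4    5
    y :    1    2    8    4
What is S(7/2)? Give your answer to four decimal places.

5.3750

Write m_i for S''(x_i). With h_i = 1, 1, 1 and divided differences Δ_i = 1, 6, -4, the continuity of S' gives the tridiagonal system
  1·m_0 + 4·m_1 + 1·m_2 = 6(Δ_1 - Δ_0) = 30
  1·m_1 + 4·m_2 + 1·m_3 = 6(Δ_2 - Δ_1) = -60
Natural end conditions: m_0 = m_3 = 0.
Solving the tridiagonal system: m_0 = 0, m_1 = 12, m_2 = -18, m_3 = 0.
On [3, 4], S(x) = 2 + 5·(x - 3) + 6·(x - 3)² - 5·(x - 3)³.
With (x - 3) = 1/2: S(7/2) = 43/8.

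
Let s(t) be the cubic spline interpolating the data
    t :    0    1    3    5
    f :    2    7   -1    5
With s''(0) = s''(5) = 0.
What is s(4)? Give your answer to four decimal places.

Put M_i = s'' at the i-th knot. Here h = (1, 2, 2) and Δ = (5, -4, 3), so the interior equations h_(i-1)·M_(i-1) + 2(h_(i-1)+h_i)·M_i + h_i·M_(i+1) = 6(Δ_i − Δ_(i-1)) read
  1·M_0 + 6·M_1 + 2·M_2 = 6(Δ_1 - Δ_0) = -54
  2·M_1 + 8·M_2 + 2·M_3 = 6(Δ_2 - Δ_1) = 42
Natural end conditions: M_0 = M_3 = 0.
Forward elimination and back-substitution give M_0 = 0, M_1 = -129/11, M_2 = 90/11, M_3 = 0.
On [3, 5], s(t) = -1 - 27/11·(t - 3) + 45/11·(t - 3)² - 15/22·(t - 3)³.
With (t - 3) = 1: s(4) = -1/22.

-0.0455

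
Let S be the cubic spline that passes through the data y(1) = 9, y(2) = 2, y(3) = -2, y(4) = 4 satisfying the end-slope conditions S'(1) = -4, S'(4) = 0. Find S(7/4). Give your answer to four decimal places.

4.0500

Write M_i for S''(x_i). With h_i = 1, 1, 1 and divided differences Δ_i = -7, -4, 6, the continuity of S' gives the tridiagonal system
  1·M_0 + 4·M_1 + 1·M_2 = 6(Δ_1 - Δ_0) = 18
  1·M_1 + 4·M_2 + 1·M_3 = 6(Δ_2 - Δ_1) = 60
Clamped end conditions give two more equations: 2h_0·M_0 + h_0·M_1 = 6(Δ_0 - S'(1)) = -18 and h_2·M_2 + 2h_2·M_3 = 6(S'(4) - Δ_2) = -36.
Hence M_0 = -146/15, M_1 = 22/15, M_2 = 328/15, M_3 = -434/15.
On [1, 2], S(x) = 9 - 4·(x - 1) - 73/15·(x - 1)² + 28/15·(x - 1)³.
With (x - 1) = 3/4: S(7/4) = 81/20.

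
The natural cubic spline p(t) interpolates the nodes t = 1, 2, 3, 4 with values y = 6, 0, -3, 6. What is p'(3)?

Put σ_i = p'' at the i-th knot. Here h = (1, 1, 1) and Δ = (-6, -3, 9), so the interior equations h_(i-1)·σ_(i-1) + 2(h_(i-1)+h_i)·σ_i + h_i·σ_(i+1) = 6(Δ_i − Δ_(i-1)) read
  1·σ_0 + 4·σ_1 + 1·σ_2 = 6(Δ_1 - Δ_0) = 18
  1·σ_1 + 4·σ_2 + 1·σ_3 = 6(Δ_2 - Δ_1) = 72
Natural end conditions: σ_0 = σ_3 = 0.
Solving the tridiagonal system: σ_0 = 0, σ_1 = 0, σ_2 = 18, σ_3 = 0.
On [3, 4], p'(t) = b_2 + 2c_2·(t - 3) + 3d_2·(t - 3)² with b_2 = Δ_2 - h_2(2σ_2 + σ_3)/6 = 3, c_2 = σ_2/2 = 9, d_2 = (σ_3 - σ_2)/(6h_2) = -3. So p'(3) = 3.

3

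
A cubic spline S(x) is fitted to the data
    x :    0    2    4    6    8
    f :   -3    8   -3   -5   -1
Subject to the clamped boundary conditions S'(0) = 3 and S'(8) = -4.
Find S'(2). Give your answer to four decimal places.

With m_i denoting the second derivative at x_i, h_i = 2, 2, 2, 2, and Δ_i = (y_(i+1) − y_i)/h_i = 11/2, -11/2, -1, 2:
  2·m_0 + 8·m_1 + 2·m_2 = 6(Δ_1 - Δ_0) = -66
  2·m_1 + 8·m_2 + 2·m_3 = 6(Δ_2 - Δ_1) = 27
  2·m_2 + 8·m_3 + 2·m_4 = 6(Δ_3 - Δ_2) = 18
Clamped end conditions give two more equations: 2h_0·m_0 + h_0·m_1 = 6(Δ_0 - S'(0)) = 15 and h_3·m_3 + 2h_3·m_4 = 6(S'(8) - Δ_3) = -36.
Solving the tridiagonal system: m_0 = 137/14, m_1 = -169/14, m_2 = 11/2, m_3 = 25/7, m_4 = -151/14.
On [2, 4], S'(x) = b_1 + 2c_1·(x - 2) + 3d_1·(x - 2)² with b_1 = Δ_1 - h_1(2m_1 + m_2)/6 = 5/7, c_1 = m_1/2 = -169/28, d_1 = (m_2 - m_1)/(6h_1) = 41/28. So S'(2) = 5/7.

0.7143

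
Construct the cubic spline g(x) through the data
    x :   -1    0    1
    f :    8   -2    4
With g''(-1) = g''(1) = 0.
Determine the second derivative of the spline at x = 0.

With M_i denoting the second derivative at x_i, h_i = 1, 1, and Δ_i = (y_(i+1) − y_i)/h_i = -10, 6:
  1·M_0 + 4·M_1 + 1·M_2 = 6(Δ_1 - Δ_0) = 96
Natural end conditions: M_0 = M_2 = 0.
Hence M_0 = 0, M_1 = 24, M_2 = 0.

24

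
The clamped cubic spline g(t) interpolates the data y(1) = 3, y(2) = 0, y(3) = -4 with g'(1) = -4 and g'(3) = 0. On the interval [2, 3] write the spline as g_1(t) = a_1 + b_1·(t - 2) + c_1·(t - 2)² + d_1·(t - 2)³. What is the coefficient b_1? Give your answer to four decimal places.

Let m_i = g''(x_i). Step sizes h_i = 1, 1; slopes of the chords Δ_i = (y_(i+1) - y_i)/h_i = -3, -4.
  1·m_0 + 4·m_1 + 1·m_2 = 6(Δ_1 - Δ_0) = -6
Clamped end conditions give two more equations: 2h_0·m_0 + h_0·m_1 = 6(Δ_0 - g'(1)) = 6 and h_1·m_1 + 2h_1·m_2 = 6(g'(3) - Δ_1) = 24.
Solving the tridiagonal system: m_0 = 13/2, m_1 = -7, m_2 = 31/2.
On [2, 3], with g_1(t) = a_1 + b_1·(t - 2) + c_1·(t - 2)² + d_1·(t - 2)³: c_1 = m_1/2 = -7/2, d_1 = (m_2 - m_1)/(6h_1) = 15/4, b_1 = Δ_1 - h_1(2m_1 + m_2)/6 = -17/4.

-4.2500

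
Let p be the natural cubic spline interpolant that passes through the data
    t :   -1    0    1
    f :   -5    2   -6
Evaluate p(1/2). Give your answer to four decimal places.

Let σ_i = p''(x_i). Step sizes h_i = 1, 1; slopes of the chords Δ_i = (y_(i+1) - y_i)/h_i = 7, -8.
  1·σ_0 + 4·σ_1 + 1·σ_2 = 6(Δ_1 - Δ_0) = -90
Natural end conditions: σ_0 = σ_2 = 0.
Solving the tridiagonal system: σ_0 = 0, σ_1 = -45/2, σ_2 = 0.
On [0, 1], p(t) = 2 - 1/2·t - 45/4·t² + 15/4·t³.
With t = 1/2: p(1/2) = -19/32.

-0.5938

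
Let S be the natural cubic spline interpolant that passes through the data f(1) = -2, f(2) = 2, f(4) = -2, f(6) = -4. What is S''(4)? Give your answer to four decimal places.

2.4545

Let σ_i = S''(x_i). Step sizes h_i = 1, 2, 2; slopes of the chords Δ_i = (y_(i+1) - y_i)/h_i = 4, -2, -1.
  1·σ_0 + 6·σ_1 + 2·σ_2 = 6(Δ_1 - Δ_0) = -36
  2·σ_1 + 8·σ_2 + 2·σ_3 = 6(Δ_2 - Δ_1) = 6
Natural end conditions: σ_0 = σ_3 = 0.
Solving: σ_0 = 0, σ_1 = -75/11, σ_2 = 27/11, σ_3 = 0.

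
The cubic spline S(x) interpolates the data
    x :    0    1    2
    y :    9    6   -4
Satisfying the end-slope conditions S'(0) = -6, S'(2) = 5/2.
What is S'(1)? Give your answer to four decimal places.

-8.8750

Put σ_i = S'' at the i-th knot. Here h = (1, 1) and Δ = (-3, -10), so the interior equations h_(i-1)·σ_(i-1) + 2(h_(i-1)+h_i)·σ_i + h_i·σ_(i+1) = 6(Δ_i − Δ_(i-1)) read
  1·σ_0 + 4·σ_1 + 1·σ_2 = 6(Δ_1 - Δ_0) = -42
Clamped end conditions give two more equations: 2h_0·σ_0 + h_0·σ_1 = 6(Δ_0 - S'(0)) = 18 and h_1·σ_1 + 2h_1·σ_2 = 6(S'(2) - Δ_1) = 75.
Solving the tridiagonal system: σ_0 = 95/4, σ_1 = -59/2, σ_2 = 209/4.
On [1, 2], S'(x) = b_1 + 2c_1·(x - 1) + 3d_1·(x - 1)² with b_1 = Δ_1 - h_1(2σ_1 + σ_2)/6 = -71/8, c_1 = σ_1/2 = -59/4, d_1 = (σ_2 - σ_1)/(6h_1) = 109/8. So S'(1) = -71/8.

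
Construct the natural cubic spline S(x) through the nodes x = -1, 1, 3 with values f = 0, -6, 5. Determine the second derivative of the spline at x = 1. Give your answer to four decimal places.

Put M_i = S'' at the i-th knot. Here h = (2, 2) and Δ = (-3, 11/2), so the interior equations h_(i-1)·M_(i-1) + 2(h_(i-1)+h_i)·M_i + h_i·M_(i+1) = 6(Δ_i − Δ_(i-1)) read
  2·M_0 + 8·M_1 + 2·M_2 = 6(Δ_1 - Δ_0) = 51
Natural end conditions: M_0 = M_2 = 0.
Forward elimination and back-substitution give M_0 = 0, M_1 = 51/8, M_2 = 0.

6.3750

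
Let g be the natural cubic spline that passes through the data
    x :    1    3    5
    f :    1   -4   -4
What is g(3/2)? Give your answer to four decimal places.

Write M_i for g''(x_i). With h_i = 2, 2 and divided differences Δ_i = -5/2, 0, the continuity of g' gives the tridiagonal system
  2·M_0 + 8·M_1 + 2·M_2 = 6(Δ_1 - Δ_0) = 15
Natural end conditions: M_0 = M_2 = 0.
Forward elimination and back-substitution give M_0 = 0, M_1 = 15/8, M_2 = 0.
On [1, 3], g(x) = 1 - 25/8·(x - 1) + 0·(x - 1)² + 5/32·(x - 1)³.
With (x - 1) = 1/2: g(3/2) = -139/256.

-0.5430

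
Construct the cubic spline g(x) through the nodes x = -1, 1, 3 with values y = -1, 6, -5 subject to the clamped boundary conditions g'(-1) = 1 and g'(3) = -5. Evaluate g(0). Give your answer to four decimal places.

2.8750

Let σ_i = g''(x_i). Step sizes h_i = 2, 2; slopes of the chords Δ_i = (y_(i+1) - y_i)/h_i = 7/2, -11/2.
  2·σ_0 + 8·σ_1 + 2·σ_2 = 6(Δ_1 - Δ_0) = -54
Clamped end conditions give two more equations: 2h_0·σ_0 + h_0·σ_1 = 6(Δ_0 - g'(-1)) = 15 and h_1·σ_1 + 2h_1·σ_2 = 6(g'(3) - Δ_1) = 3.
Forward elimination and back-substitution give σ_0 = 9, σ_1 = -21/2, σ_2 = 6.
On [-1, 1], g(x) = -1 + 1·(x + 1) + 9/2·(x + 1)² - 13/8·(x + 1)³.
With (x + 1) = 1: g(0) = 23/8.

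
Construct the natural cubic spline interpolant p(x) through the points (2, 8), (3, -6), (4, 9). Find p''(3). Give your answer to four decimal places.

Put M_i = p'' at the i-th knot. Here h = (1, 1) and Δ = (-14, 15), so the interior equations h_(i-1)·M_(i-1) + 2(h_(i-1)+h_i)·M_i + h_i·M_(i+1) = 6(Δ_i − Δ_(i-1)) read
  1·M_0 + 4·M_1 + 1·M_2 = 6(Δ_1 - Δ_0) = 174
Natural end conditions: M_0 = M_2 = 0.
Solving: M_0 = 0, M_1 = 87/2, M_2 = 0.

43.5000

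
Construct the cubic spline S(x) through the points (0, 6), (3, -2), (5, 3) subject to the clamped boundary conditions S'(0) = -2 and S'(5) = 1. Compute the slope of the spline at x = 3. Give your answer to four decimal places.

Let M_i = S''(x_i). Step sizes h_i = 3, 2; slopes of the chords Δ_i = (y_(i+1) - y_i)/h_i = -8/3, 5/2.
  3·M_0 + 10·M_1 + 2·M_2 = 6(Δ_1 - Δ_0) = 31
Clamped end conditions give two more equations: 2h_0·M_0 + h_0·M_1 = 6(Δ_0 - S'(0)) = -4 and h_1·M_1 + 2h_1·M_2 = 6(S'(5) - Δ_1) = -9.
Solving: M_0 = -19/6, M_1 = 5, M_2 = -19/4.
On [3, 5], S'(x) = b_1 + 2c_1·(x - 3) + 3d_1·(x - 3)² with b_1 = Δ_1 - h_1(2M_1 + M_2)/6 = 3/4, c_1 = M_1/2 = 5/2, d_1 = (M_2 - M_1)/(6h_1) = -13/16. So S'(3) = 3/4.

0.7500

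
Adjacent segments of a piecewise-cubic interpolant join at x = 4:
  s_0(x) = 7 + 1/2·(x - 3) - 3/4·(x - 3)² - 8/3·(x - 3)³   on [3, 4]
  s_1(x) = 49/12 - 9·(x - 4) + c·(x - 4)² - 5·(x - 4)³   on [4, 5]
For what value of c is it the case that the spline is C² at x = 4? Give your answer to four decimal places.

-8.7500

s_0''(x) = -3/2 - 16·(x - 3), so s_0''(4) = -35/2. On the right, s_1''(4) = 2c, so c = -35/4.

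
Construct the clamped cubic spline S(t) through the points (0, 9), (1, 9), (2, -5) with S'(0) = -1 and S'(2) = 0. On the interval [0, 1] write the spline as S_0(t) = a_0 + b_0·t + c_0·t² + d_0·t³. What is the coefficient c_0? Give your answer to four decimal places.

12.2500

With σ_i denoting the second derivative at x_i, h_i = 1, 1, and Δ_i = (y_(i+1) − y_i)/h_i = 0, -14:
  1·σ_0 + 4·σ_1 + 1·σ_2 = 6(Δ_1 - Δ_0) = -84
Clamped end conditions give two more equations: 2h_0·σ_0 + h_0·σ_1 = 6(Δ_0 - S'(0)) = 6 and h_1·σ_1 + 2h_1·σ_2 = 6(S'(2) - Δ_1) = 84.
Forward elimination and back-substitution give σ_0 = 49/2, σ_1 = -43, σ_2 = 127/2.
On [0, 1], with S_0(t) = a_0 + b_0·t + c_0·t² + d_0·t³: c_0 = σ_0/2 = 49/4, d_0 = (σ_1 - σ_0)/(6h_0) = -45/4, b_0 = Δ_0 - h_0(2σ_0 + σ_1)/6 = -1.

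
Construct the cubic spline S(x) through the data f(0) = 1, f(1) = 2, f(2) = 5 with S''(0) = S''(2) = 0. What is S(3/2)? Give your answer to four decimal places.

Let M_i = S''(x_i). Step sizes h_i = 1, 1; slopes of the chords Δ_i = (y_(i+1) - y_i)/h_i = 1, 3.
  1·M_0 + 4·M_1 + 1·M_2 = 6(Δ_1 - Δ_0) = 12
Natural end conditions: M_0 = M_2 = 0.
Hence M_0 = 0, M_1 = 3, M_2 = 0.
On [1, 2], S(x) = 2 + 2·(x - 1) + 3/2·(x - 1)² - 1/2·(x - 1)³.
With (x - 1) = 1/2: S(3/2) = 53/16.

3.3125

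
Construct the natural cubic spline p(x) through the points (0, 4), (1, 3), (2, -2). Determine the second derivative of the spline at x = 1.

-6

Let M_i = p''(x_i). Step sizes h_i = 1, 1; slopes of the chords Δ_i = (y_(i+1) - y_i)/h_i = -1, -5.
  1·M_0 + 4·M_1 + 1·M_2 = 6(Δ_1 - Δ_0) = -24
Natural end conditions: M_0 = M_2 = 0.
Forward elimination and back-substitution give M_0 = 0, M_1 = -6, M_2 = 0.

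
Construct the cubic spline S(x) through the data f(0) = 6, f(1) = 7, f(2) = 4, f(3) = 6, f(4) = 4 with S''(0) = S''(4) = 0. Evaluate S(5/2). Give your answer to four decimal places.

Write M_i for S''(x_i). With h_i = 1, 1, 1, 1 and divided differences Δ_i = 1, -3, 2, -2, the continuity of S' gives the tridiagonal system
  1·M_0 + 4·M_1 + 1·M_2 = 6(Δ_1 - Δ_0) = -24
  1·M_1 + 4·M_2 + 1·M_3 = 6(Δ_2 - Δ_1) = 30
  1·M_2 + 4·M_3 + 1·M_4 = 6(Δ_3 - Δ_2) = -24
Natural end conditions: M_0 = M_4 = 0.
Hence M_0 = 0, M_1 = -9, M_2 = 12, M_3 = -9, M_4 = 0.
On [2, 3], S(x) = 4 - 1/2·(x - 2) + 6·(x - 2)² - 7/2·(x - 2)³.
With (x - 2) = 1/2: S(5/2) = 77/16.

4.8125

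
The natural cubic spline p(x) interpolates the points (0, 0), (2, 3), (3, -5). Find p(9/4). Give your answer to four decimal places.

With M_i denoting the second derivative at x_i, h_i = 2, 1, and Δ_i = (y_(i+1) − y_i)/h_i = 3/2, -8:
  2·M_0 + 6·M_1 + 1·M_2 = 6(Δ_1 - Δ_0) = -57
Natural end conditions: M_0 = M_2 = 0.
Solving the tridiagonal system: M_0 = 0, M_1 = -19/2, M_2 = 0.
On [2, 3], p(x) = 3 - 29/6·(x - 2) - 19/4·(x - 2)² + 19/12·(x - 2)³.
With (x - 2) = 1/4: p(9/4) = 389/256.

1.5195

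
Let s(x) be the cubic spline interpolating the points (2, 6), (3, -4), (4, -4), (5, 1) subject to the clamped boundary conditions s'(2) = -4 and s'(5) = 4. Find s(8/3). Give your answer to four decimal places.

-0.5679

Put m_i = s'' at the i-th knot. Here h = (1, 1, 1) and Δ = (-10, 0, 5), so the interior equations h_(i-1)·m_(i-1) + 2(h_(i-1)+h_i)·m_i + h_i·m_(i+1) = 6(Δ_i − Δ_(i-1)) read
  1·m_0 + 4·m_1 + 1·m_2 = 6(Δ_1 - Δ_0) = 60
  1·m_1 + 4·m_2 + 1·m_3 = 6(Δ_2 - Δ_1) = 30
Clamped end conditions give two more equations: 2h_0·m_0 + h_0·m_1 = 6(Δ_0 - s'(2)) = -36 and h_2·m_2 + 2h_2·m_3 = 6(s'(5) - Δ_2) = -6.
Solving: m_0 = -86/3, m_1 = 64/3, m_2 = 10/3, m_3 = -14/3.
On [2, 3], s(x) = 6 - 4·(x - 2) - 43/3·(x - 2)² + 25/3·(x - 2)³.
With (x - 2) = 2/3: s(8/3) = -46/81.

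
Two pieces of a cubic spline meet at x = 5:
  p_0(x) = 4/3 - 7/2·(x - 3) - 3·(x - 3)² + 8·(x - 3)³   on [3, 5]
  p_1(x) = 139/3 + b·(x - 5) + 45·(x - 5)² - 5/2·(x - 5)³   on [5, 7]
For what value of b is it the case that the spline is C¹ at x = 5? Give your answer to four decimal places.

80.5000

p_0'(x) = -7/2 - 6·(x - 3) + 24·(x - 3)², so p_0'(5) = 161/2. On the right, p_1'(5) = b, so b = 161/2.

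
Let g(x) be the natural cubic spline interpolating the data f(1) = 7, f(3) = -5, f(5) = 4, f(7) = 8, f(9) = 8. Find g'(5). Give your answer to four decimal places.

4.8125

Let M_i = g''(x_i). Step sizes h_i = 2, 2, 2, 2; slopes of the chords Δ_i = (y_(i+1) - y_i)/h_i = -6, 9/2, 2, 0.
  2·M_0 + 8·M_1 + 2·M_2 = 6(Δ_1 - Δ_0) = 63
  2·M_1 + 8·M_2 + 2·M_3 = 6(Δ_2 - Δ_1) = -15
  2·M_2 + 8·M_3 + 2·M_4 = 6(Δ_3 - Δ_2) = -12
Natural end conditions: M_0 = M_4 = 0.
Hence M_0 = 0, M_1 = 993/112, M_2 = -111/28, M_3 = -57/112, M_4 = 0.
On [5, 7], g'(x) = b_2 + 2c_2·(x - 5) + 3d_2·(x - 5)² with b_2 = Δ_2 - h_2(2M_2 + M_3)/6 = 77/16, c_2 = M_2/2 = -111/56, d_2 = (M_3 - M_2)/(6h_2) = 129/448. So g'(5) = 77/16.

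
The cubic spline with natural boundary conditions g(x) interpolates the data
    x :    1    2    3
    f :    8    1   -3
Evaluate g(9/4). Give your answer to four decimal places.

-0.2461

With M_i denoting the second derivative at x_i, h_i = 1, 1, and Δ_i = (y_(i+1) − y_i)/h_i = -7, -4:
  1·M_0 + 4·M_1 + 1·M_2 = 6(Δ_1 - Δ_0) = 18
Natural end conditions: M_0 = M_2 = 0.
Hence M_0 = 0, M_1 = 9/2, M_2 = 0.
On [2, 3], g(x) = 1 - 11/2·(x - 2) + 9/4·(x - 2)² - 3/4·(x - 2)³.
With (x - 2) = 1/4: g(9/4) = -63/256.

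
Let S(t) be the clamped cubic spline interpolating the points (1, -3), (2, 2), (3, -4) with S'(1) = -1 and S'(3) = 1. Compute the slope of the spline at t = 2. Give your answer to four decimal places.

-0.7500

Put σ_i = S'' at the i-th knot. Here h = (1, 1) and Δ = (5, -6), so the interior equations h_(i-1)·σ_(i-1) + 2(h_(i-1)+h_i)·σ_i + h_i·σ_(i+1) = 6(Δ_i − Δ_(i-1)) read
  1·σ_0 + 4·σ_1 + 1·σ_2 = 6(Δ_1 - Δ_0) = -66
Clamped end conditions give two more equations: 2h_0·σ_0 + h_0·σ_1 = 6(Δ_0 - S'(1)) = 36 and h_1·σ_1 + 2h_1·σ_2 = 6(S'(3) - Δ_1) = 42.
Forward elimination and back-substitution give σ_0 = 71/2, σ_1 = -35, σ_2 = 77/2.
On [2, 3], S'(t) = b_1 + 2c_1·(t - 2) + 3d_1·(t - 2)² with b_1 = Δ_1 - h_1(2σ_1 + σ_2)/6 = -3/4, c_1 = σ_1/2 = -35/2, d_1 = (σ_2 - σ_1)/(6h_1) = 49/4. So S'(2) = -3/4.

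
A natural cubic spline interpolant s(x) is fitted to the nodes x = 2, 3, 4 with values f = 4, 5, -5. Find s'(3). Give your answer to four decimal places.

-4.5000

Write σ_i for s''(x_i). With h_i = 1, 1 and divided differences Δ_i = 1, -10, the continuity of s' gives the tridiagonal system
  1·σ_0 + 4·σ_1 + 1·σ_2 = 6(Δ_1 - Δ_0) = -66
Natural end conditions: σ_0 = σ_2 = 0.
Hence σ_0 = 0, σ_1 = -33/2, σ_2 = 0.
On [3, 4], s'(x) = b_1 + 2c_1·(x - 3) + 3d_1·(x - 3)² with b_1 = Δ_1 - h_1(2σ_1 + σ_2)/6 = -9/2, c_1 = σ_1/2 = -33/4, d_1 = (σ_2 - σ_1)/(6h_1) = 11/4. So s'(3) = -9/2.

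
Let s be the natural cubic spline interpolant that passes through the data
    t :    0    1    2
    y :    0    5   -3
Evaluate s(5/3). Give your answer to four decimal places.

With m_i denoting the second derivative at x_i, h_i = 1, 1, and Δ_i = (y_(i+1) − y_i)/h_i = 5, -8:
  1·m_0 + 4·m_1 + 1·m_2 = 6(Δ_1 - Δ_0) = -78
Natural end conditions: m_0 = m_2 = 0.
Forward elimination and back-substitution give m_0 = 0, m_1 = -39/2, m_2 = 0.
On [1, 2], s(t) = 5 - 3/2·(t - 1) - 39/4·(t - 1)² + 13/4·(t - 1)³.
With (t - 1) = 2/3: s(5/3) = 17/27.

0.6296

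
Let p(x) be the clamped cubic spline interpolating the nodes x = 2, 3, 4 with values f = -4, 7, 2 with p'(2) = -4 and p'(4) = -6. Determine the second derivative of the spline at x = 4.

20

With m_i denoting the second derivative at x_i, h_i = 1, 1, and Δ_i = (y_(i+1) − y_i)/h_i = 11, -5:
  1·m_0 + 4·m_1 + 1·m_2 = 6(Δ_1 - Δ_0) = -96
Clamped end conditions give two more equations: 2h_0·m_0 + h_0·m_1 = 6(Δ_0 - p'(2)) = 90 and h_1·m_1 + 2h_1·m_2 = 6(p'(4) - Δ_1) = -6.
Forward elimination and back-substitution give m_0 = 68, m_1 = -46, m_2 = 20.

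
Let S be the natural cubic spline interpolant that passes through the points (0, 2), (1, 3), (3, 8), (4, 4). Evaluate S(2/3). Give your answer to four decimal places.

2.4120

Let M_i = S''(x_i). Step sizes h_i = 1, 2, 1; slopes of the chords Δ_i = (y_(i+1) - y_i)/h_i = 1, 5/2, -4.
  1·M_0 + 6·M_1 + 2·M_2 = 6(Δ_1 - Δ_0) = 9
  2·M_1 + 6·M_2 + 1·M_3 = 6(Δ_2 - Δ_1) = -39
Natural end conditions: M_0 = M_3 = 0.
Solving the tridiagonal system: M_0 = 0, M_1 = 33/8, M_2 = -63/8, M_3 = 0.
On [0, 1], S(x) = 2 + 5/16·x + 0·x² + 11/16·x³.
With x = 2/3: S(2/3) = 521/216.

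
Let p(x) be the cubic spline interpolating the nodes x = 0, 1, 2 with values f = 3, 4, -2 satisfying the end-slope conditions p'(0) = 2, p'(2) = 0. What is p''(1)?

Put M_i = p'' at the i-th knot. Here h = (1, 1) and Δ = (1, -6), so the interior equations h_(i-1)·M_(i-1) + 2(h_(i-1)+h_i)·M_i + h_i·M_(i+1) = 6(Δ_i − Δ_(i-1)) read
  1·M_0 + 4·M_1 + 1·M_2 = 6(Δ_1 - Δ_0) = -42
Clamped end conditions give two more equations: 2h_0·M_0 + h_0·M_1 = 6(Δ_0 - p'(0)) = -6 and h_1·M_1 + 2h_1·M_2 = 6(p'(2) - Δ_1) = 36.
Solving: M_0 = 13/2, M_1 = -19, M_2 = 55/2.

-19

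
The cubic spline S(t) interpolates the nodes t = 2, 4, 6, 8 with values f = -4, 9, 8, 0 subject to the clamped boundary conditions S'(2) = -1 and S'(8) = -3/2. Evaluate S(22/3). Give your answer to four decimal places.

Let M_i = S''(x_i). Step sizes h_i = 2, 2, 2; slopes of the chords Δ_i = (y_(i+1) - y_i)/h_i = 13/2, -1/2, -4.
  2·M_0 + 8·M_1 + 2·M_2 = 6(Δ_1 - Δ_0) = -42
  2·M_1 + 8·M_2 + 2·M_3 = 6(Δ_2 - Δ_1) = -21
Clamped end conditions give two more equations: 2h_0·M_0 + h_0·M_1 = 6(Δ_0 - S'(2)) = 45 and h_2·M_2 + 2h_2·M_3 = 6(S'(8) - Δ_2) = 15.
Solving the tridiagonal system: M_0 = 469/30, M_1 = -263/30, M_2 = -47/30, M_3 = 68/15.
On [6, 8], S(t) = 8 - 67/15·(t - 6) - 47/60·(t - 6)² + 61/120·(t - 6)³.
With (t - 6) = 4/3: S(22/3) = 752/405.

1.8568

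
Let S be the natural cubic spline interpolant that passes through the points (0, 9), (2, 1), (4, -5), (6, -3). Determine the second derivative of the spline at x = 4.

3

Put M_i = S'' at the i-th knot. Here h = (2, 2, 2) and Δ = (-4, -3, 1), so the interior equations h_(i-1)·M_(i-1) + 2(h_(i-1)+h_i)·M_i + h_i·M_(i+1) = 6(Δ_i − Δ_(i-1)) read
  2·M_0 + 8·M_1 + 2·M_2 = 6(Δ_1 - Δ_0) = 6
  2·M_1 + 8·M_2 + 2·M_3 = 6(Δ_2 - Δ_1) = 24
Natural end conditions: M_0 = M_3 = 0.
Hence M_0 = 0, M_1 = 0, M_2 = 3, M_3 = 0.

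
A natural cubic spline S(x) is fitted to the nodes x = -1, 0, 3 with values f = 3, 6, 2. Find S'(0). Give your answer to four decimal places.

With m_i denoting the second derivative at x_i, h_i = 1, 3, and Δ_i = (y_(i+1) − y_i)/h_i = 3, -4/3:
  1·m_0 + 8·m_1 + 3·m_2 = 6(Δ_1 - Δ_0) = -26
Natural end conditions: m_0 = m_2 = 0.
Solving: m_0 = 0, m_1 = -13/4, m_2 = 0.
On [0, 3], S'(x) = b_1 + 2c_1·x + 3d_1·x² with b_1 = Δ_1 - h_1(2m_1 + m_2)/6 = 23/12, c_1 = m_1/2 = -13/8, d_1 = (m_2 - m_1)/(6h_1) = 13/72. So S'(0) = 23/12.

1.9167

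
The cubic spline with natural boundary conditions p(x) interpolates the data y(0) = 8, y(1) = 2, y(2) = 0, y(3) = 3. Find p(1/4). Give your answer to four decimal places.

6.3281

Put M_i = p'' at the i-th knot. Here h = (1, 1, 1) and Δ = (-6, -2, 3), so the interior equations h_(i-1)·M_(i-1) + 2(h_(i-1)+h_i)·M_i + h_i·M_(i+1) = 6(Δ_i − Δ_(i-1)) read
  1·M_0 + 4·M_1 + 1·M_2 = 6(Δ_1 - Δ_0) = 24
  1·M_1 + 4·M_2 + 1·M_3 = 6(Δ_2 - Δ_1) = 30
Natural end conditions: M_0 = M_3 = 0.
Hence M_0 = 0, M_1 = 22/5, M_2 = 32/5, M_3 = 0.
On [0, 1], p(x) = 8 - 101/15·x + 0·x² + 11/15·x³.
With x = 1/4: p(1/4) = 405/64.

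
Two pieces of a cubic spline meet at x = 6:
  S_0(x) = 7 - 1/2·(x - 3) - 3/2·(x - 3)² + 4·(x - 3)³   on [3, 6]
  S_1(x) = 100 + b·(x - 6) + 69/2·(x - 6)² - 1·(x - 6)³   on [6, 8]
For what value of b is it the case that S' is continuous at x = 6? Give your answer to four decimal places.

98.5000

S_0'(x) = -1/2 - 3·(x - 3) + 12·(x - 3)², so S_0'(6) = 197/2. On the right, S_1'(6) = b, so b = 197/2.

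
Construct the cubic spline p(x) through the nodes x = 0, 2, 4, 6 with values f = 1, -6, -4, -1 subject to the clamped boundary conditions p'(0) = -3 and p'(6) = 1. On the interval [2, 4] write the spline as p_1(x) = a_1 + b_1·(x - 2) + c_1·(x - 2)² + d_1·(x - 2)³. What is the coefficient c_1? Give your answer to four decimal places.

2.1167

Write M_i for p''(x_i). With h_i = 2, 2, 2 and divided differences Δ_i = -7/2, 1, 3/2, the continuity of p' gives the tridiagonal system
  2·M_0 + 8·M_1 + 2·M_2 = 6(Δ_1 - Δ_0) = 27
  2·M_1 + 8·M_2 + 2·M_3 = 6(Δ_2 - Δ_1) = 3
Clamped end conditions give two more equations: 2h_0·M_0 + h_0·M_1 = 6(Δ_0 - p'(0)) = -3 and h_2·M_2 + 2h_2·M_3 = 6(p'(6) - Δ_2) = -3.
Solving: M_0 = -43/15, M_1 = 127/30, M_2 = -17/30, M_3 = -7/15.
On [2, 4], with p_1(x) = a_1 + b_1·(x - 2) + c_1·(x - 2)² + d_1·(x - 2)³: c_1 = M_1/2 = 127/60, d_1 = (M_2 - M_1)/(6h_1) = -2/5, b_1 = Δ_1 - h_1(2M_1 + M_2)/6 = -49/30.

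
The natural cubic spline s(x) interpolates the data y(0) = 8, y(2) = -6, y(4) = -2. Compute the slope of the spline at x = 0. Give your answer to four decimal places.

Write σ_i for s''(x_i). With h_i = 2, 2 and divided differences Δ_i = -7, 2, the continuity of s' gives the tridiagonal system
  2·σ_0 + 8·σ_1 + 2·σ_2 = 6(Δ_1 - Δ_0) = 54
Natural end conditions: σ_0 = σ_2 = 0.
Solving the tridiagonal system: σ_0 = 0, σ_1 = 27/4, σ_2 = 0.
On [0, 2], s'(x) = b_0 + 2c_0·x + 3d_0·x² with b_0 = Δ_0 - h_0(2σ_0 + σ_1)/6 = -37/4, c_0 = σ_0/2 = 0, d_0 = (σ_1 - σ_0)/(6h_0) = 9/16. So s'(0) = -37/4.

-9.2500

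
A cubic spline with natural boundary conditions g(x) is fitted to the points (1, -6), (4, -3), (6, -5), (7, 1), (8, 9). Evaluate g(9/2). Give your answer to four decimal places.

-4.1081

Put M_i = g'' at the i-th knot. Here h = (3, 2, 1, 1) and Δ = (1, -1, 6, 8), so the interior equations h_(i-1)·M_(i-1) + 2(h_(i-1)+h_i)·M_i + h_i·M_(i+1) = 6(Δ_i − Δ_(i-1)) read
  3·M_0 + 10·M_1 + 2·M_2 = 6(Δ_1 - Δ_0) = -12
  2·M_1 + 6·M_2 + 1·M_3 = 6(Δ_2 - Δ_1) = 42
  1·M_2 + 4·M_3 + 1·M_4 = 6(Δ_3 - Δ_2) = 12
Natural end conditions: M_0 = M_4 = 0.
Solving: M_0 = 0, M_1 = -294/107, M_2 = 828/107, M_3 = 114/107, M_4 = 0.
On [4, 6], g(x) = -3 - 187/107·(x - 4) - 147/107·(x - 4)² + 187/214·(x - 4)³.
With (x - 4) = 1/2: g(9/2) = -7033/1712.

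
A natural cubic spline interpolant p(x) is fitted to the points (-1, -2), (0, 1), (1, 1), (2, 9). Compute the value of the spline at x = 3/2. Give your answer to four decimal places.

With m_i denoting the second derivative at x_i, h_i = 1, 1, 1, and Δ_i = (y_(i+1) − y_i)/h_i = 3, 0, 8:
  1·m_0 + 4·m_1 + 1·m_2 = 6(Δ_1 - Δ_0) = -18
  1·m_1 + 4·m_2 + 1·m_3 = 6(Δ_2 - Δ_1) = 48
Natural end conditions: m_0 = m_3 = 0.
Forward elimination and back-substitution give m_0 = 0, m_1 = -8, m_2 = 14, m_3 = 0.
On [1, 2], p(x) = 1 + 10/3·(x - 1) + 7·(x - 1)² - 7/3·(x - 1)³.
With (x - 1) = 1/2: p(3/2) = 33/8.

4.1250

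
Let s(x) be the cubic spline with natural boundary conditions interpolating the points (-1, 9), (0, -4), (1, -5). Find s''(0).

18

Let σ_i = s''(x_i). Step sizes h_i = 1, 1; slopes of the chords Δ_i = (y_(i+1) - y_i)/h_i = -13, -1.
  1·σ_0 + 4·σ_1 + 1·σ_2 = 6(Δ_1 - Δ_0) = 72
Natural end conditions: σ_0 = σ_2 = 0.
Hence σ_0 = 0, σ_1 = 18, σ_2 = 0.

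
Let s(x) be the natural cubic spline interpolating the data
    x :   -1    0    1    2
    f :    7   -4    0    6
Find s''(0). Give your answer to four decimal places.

With M_i denoting the second derivative at x_i, h_i = 1, 1, 1, and Δ_i = (y_(i+1) − y_i)/h_i = -11, 4, 6:
  1·M_0 + 4·M_1 + 1·M_2 = 6(Δ_1 - Δ_0) = 90
  1·M_1 + 4·M_2 + 1·M_3 = 6(Δ_2 - Δ_1) = 12
Natural end conditions: M_0 = M_3 = 0.
Hence M_0 = 0, M_1 = 116/5, M_2 = -14/5, M_3 = 0.

23.2000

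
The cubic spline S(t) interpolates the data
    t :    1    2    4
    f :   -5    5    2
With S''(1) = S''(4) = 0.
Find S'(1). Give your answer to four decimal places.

With m_i denoting the second derivative at x_i, h_i = 1, 2, and Δ_i = (y_(i+1) − y_i)/h_i = 10, -3/2:
  1·m_0 + 6·m_1 + 2·m_2 = 6(Δ_1 - Δ_0) = -69
Natural end conditions: m_0 = m_2 = 0.
Hence m_0 = 0, m_1 = -23/2, m_2 = 0.
On [1, 2], S'(t) = b_0 + 2c_0·(t - 1) + 3d_0·(t - 1)² with b_0 = Δ_0 - h_0(2m_0 + m_1)/6 = 143/12, c_0 = m_0/2 = 0, d_0 = (m_1 - m_0)/(6h_0) = -23/12. So S'(1) = 143/12.

11.9167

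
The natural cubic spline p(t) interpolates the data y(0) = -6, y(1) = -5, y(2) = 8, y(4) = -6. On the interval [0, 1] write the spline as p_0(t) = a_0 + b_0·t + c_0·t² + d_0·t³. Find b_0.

-3

Let M_i = p''(x_i). Step sizes h_i = 1, 1, 2; slopes of the chords Δ_i = (y_(i+1) - y_i)/h_i = 1, 13, -7.
  1·M_0 + 4·M_1 + 1·M_2 = 6(Δ_1 - Δ_0) = 72
  1·M_1 + 6·M_2 + 2·M_3 = 6(Δ_2 - Δ_1) = -120
Natural end conditions: M_0 = M_3 = 0.
Solving the tridiagonal system: M_0 = 0, M_1 = 24, M_2 = -24, M_3 = 0.
On [0, 1], with p_0(t) = a_0 + b_0·t + c_0·t² + d_0·t³: c_0 = M_0/2 = 0, d_0 = (M_1 - M_0)/(6h_0) = 4, b_0 = Δ_0 - h_0(2M_0 + M_1)/6 = -3.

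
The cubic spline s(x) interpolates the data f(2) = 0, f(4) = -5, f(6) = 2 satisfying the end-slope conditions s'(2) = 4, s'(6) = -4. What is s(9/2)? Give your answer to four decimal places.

-3.3203

Write M_i for s''(x_i). With h_i = 2, 2 and divided differences Δ_i = -5/2, 7/2, the continuity of s' gives the tridiagonal system
  2·M_0 + 8·M_1 + 2·M_2 = 6(Δ_1 - Δ_0) = 36
Clamped end conditions give two more equations: 2h_0·M_0 + h_0·M_1 = 6(Δ_0 - s'(2)) = -39 and h_1·M_1 + 2h_1·M_2 = 6(s'(6) - Δ_1) = -45.
Forward elimination and back-substitution give M_0 = -65/4, M_1 = 13, M_2 = -71/4.
On [4, 6], s(x) = -5 + 3/4·(x - 4) + 13/2·(x - 4)² - 41/16·(x - 4)³.
With (x - 4) = 1/2: s(9/2) = -425/128.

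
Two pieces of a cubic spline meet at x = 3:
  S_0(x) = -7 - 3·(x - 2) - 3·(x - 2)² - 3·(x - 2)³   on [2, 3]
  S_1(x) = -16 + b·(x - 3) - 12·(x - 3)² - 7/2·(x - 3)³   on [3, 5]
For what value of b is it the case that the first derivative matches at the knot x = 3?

-18

S_0'(x) = -3 - 6·(x - 2) - 9·(x - 2)², so S_0'(3) = -18. On the right, S_1'(3) = b, so b = -18.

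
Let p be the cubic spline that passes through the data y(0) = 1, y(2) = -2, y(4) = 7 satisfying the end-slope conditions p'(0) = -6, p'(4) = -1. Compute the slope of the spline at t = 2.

4

Let m_i = p''(x_i). Step sizes h_i = 2, 2; slopes of the chords Δ_i = (y_(i+1) - y_i)/h_i = -3/2, 9/2.
  2·m_0 + 8·m_1 + 2·m_2 = 6(Δ_1 - Δ_0) = 36
Clamped end conditions give two more equations: 2h_0·m_0 + h_0·m_1 = 6(Δ_0 - p'(0)) = 27 and h_1·m_1 + 2h_1·m_2 = 6(p'(4) - Δ_1) = -33.
Solving: m_0 = 7/2, m_1 = 13/2, m_2 = -23/2.
On [2, 4], p'(t) = b_1 + 2c_1·(t - 2) + 3d_1·(t - 2)² with b_1 = Δ_1 - h_1(2m_1 + m_2)/6 = 4, c_1 = m_1/2 = 13/4, d_1 = (m_2 - m_1)/(6h_1) = -3/2. So p'(2) = 4.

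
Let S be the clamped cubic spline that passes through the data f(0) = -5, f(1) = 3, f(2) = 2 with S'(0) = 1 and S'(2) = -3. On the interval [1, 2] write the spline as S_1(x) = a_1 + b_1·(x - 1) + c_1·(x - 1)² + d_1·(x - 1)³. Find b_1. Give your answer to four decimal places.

Write m_i for S''(x_i). With h_i = 1, 1 and divided differences Δ_i = 8, -1, the continuity of S' gives the tridiagonal system
  1·m_0 + 4·m_1 + 1·m_2 = 6(Δ_1 - Δ_0) = -54
Clamped end conditions give two more equations: 2h_0·m_0 + h_0·m_1 = 6(Δ_0 - S'(0)) = 42 and h_1·m_1 + 2h_1·m_2 = 6(S'(2) - Δ_1) = -12.
Hence m_0 = 65/2, m_1 = -23, m_2 = 11/2.
On [1, 2], with S_1(x) = a_1 + b_1·(x - 1) + c_1·(x - 1)² + d_1·(x - 1)³: c_1 = m_1/2 = -23/2, d_1 = (m_2 - m_1)/(6h_1) = 19/4, b_1 = Δ_1 - h_1(2m_1 + m_2)/6 = 23/4.

5.7500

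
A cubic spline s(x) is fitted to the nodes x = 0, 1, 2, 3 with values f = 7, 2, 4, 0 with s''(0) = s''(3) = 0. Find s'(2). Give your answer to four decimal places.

0.1333

Put σ_i = s'' at the i-th knot. Here h = (1, 1, 1) and Δ = (-5, 2, -4), so the interior equations h_(i-1)·σ_(i-1) + 2(h_(i-1)+h_i)·σ_i + h_i·σ_(i+1) = 6(Δ_i − Δ_(i-1)) read
  1·σ_0 + 4·σ_1 + 1·σ_2 = 6(Δ_1 - Δ_0) = 42
  1·σ_1 + 4·σ_2 + 1·σ_3 = 6(Δ_2 - Δ_1) = -36
Natural end conditions: σ_0 = σ_3 = 0.
Hence σ_0 = 0, σ_1 = 68/5, σ_2 = -62/5, σ_3 = 0.
On [2, 3], s'(x) = b_2 + 2c_2·(x - 2) + 3d_2·(x - 2)² with b_2 = Δ_2 - h_2(2σ_2 + σ_3)/6 = 2/15, c_2 = σ_2/2 = -31/5, d_2 = (σ_3 - σ_2)/(6h_2) = 31/15. So s'(2) = 2/15.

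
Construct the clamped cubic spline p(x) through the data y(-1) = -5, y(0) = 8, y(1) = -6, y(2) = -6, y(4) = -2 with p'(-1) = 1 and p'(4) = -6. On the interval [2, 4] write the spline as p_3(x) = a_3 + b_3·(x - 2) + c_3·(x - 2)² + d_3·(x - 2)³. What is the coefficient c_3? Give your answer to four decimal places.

-0.1951

With σ_i denoting the second derivative at x_i, h_i = 1, 1, 1, 2, and Δ_i = (y_(i+1) − y_i)/h_i = 13, -14, 0, 2:
  1·σ_0 + 4·σ_1 + 1·σ_2 = 6(Δ_1 - Δ_0) = -162
  1·σ_1 + 4·σ_2 + 1·σ_3 = 6(Δ_2 - Δ_1) = 84
  1·σ_2 + 6·σ_3 + 2·σ_4 = 6(Δ_3 - Δ_2) = 12
Clamped end conditions give two more equations: 2h_0·σ_0 + h_0·σ_1 = 6(Δ_0 - p'(-1)) = 72 and h_3·σ_3 + 2h_3·σ_4 = 6(p'(4) - Δ_3) = -48.
Hence σ_0 = 2858/41, σ_1 = -2764/41, σ_2 = 1556/41, σ_3 = -16/41, σ_4 = -484/41.
On [2, 4], with p_3(x) = a_3 + b_3·(x - 2) + c_3·(x - 2)² + d_3·(x - 2)³: c_3 = σ_3/2 = -8/41, d_3 = (σ_4 - σ_3)/(6h_3) = -39/41, b_3 = Δ_3 - h_3(2σ_3 + σ_4)/6 = 254/41.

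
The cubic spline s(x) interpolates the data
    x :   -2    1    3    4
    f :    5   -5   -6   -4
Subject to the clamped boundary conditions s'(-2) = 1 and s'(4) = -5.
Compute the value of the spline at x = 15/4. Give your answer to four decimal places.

-3.4190

Let m_i = s''(x_i). Step sizes h_i = 3, 2, 1; slopes of the chords Δ_i = (y_(i+1) - y_i)/h_i = -10/3, -1/2, 2.
  3·m_0 + 10·m_1 + 2·m_2 = 6(Δ_1 - Δ_0) = 17
  2·m_1 + 6·m_2 + 1·m_3 = 6(Δ_2 - Δ_1) = 15
Clamped end conditions give two more equations: 2h_0·m_0 + h_0·m_1 = 6(Δ_0 - s'(-2)) = -26 and h_2·m_2 + 2h_2·m_3 = 6(s'(4) - Δ_2) = -42.
Solving the tridiagonal system: m_0 = -103/19, m_1 = 124/57, m_2 = 328/57, m_3 = -1361/57.
On [3, 4], s(x) = -6 + 463/114·(x - 3) + 164/57·(x - 3)² - 563/114·(x - 3)³.
With (x - 3) = 3/4: s(15/4) = -8315/2432.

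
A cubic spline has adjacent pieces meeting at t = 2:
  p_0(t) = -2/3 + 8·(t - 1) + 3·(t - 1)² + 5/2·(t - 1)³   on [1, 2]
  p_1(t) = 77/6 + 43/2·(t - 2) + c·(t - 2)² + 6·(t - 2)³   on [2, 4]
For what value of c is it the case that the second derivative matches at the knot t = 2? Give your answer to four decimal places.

10.5000

p_0''(t) = 6 + 15·(t - 1), so p_0''(2) = 21. On the right, p_1''(2) = 2c, so c = 21/2.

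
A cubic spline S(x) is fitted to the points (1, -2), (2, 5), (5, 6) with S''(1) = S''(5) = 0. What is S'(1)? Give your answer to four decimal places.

7.8333

Write m_i for S''(x_i). With h_i = 1, 3 and divided differences Δ_i = 7, 1/3, the continuity of S' gives the tridiagonal system
  1·m_0 + 8·m_1 + 3·m_2 = 6(Δ_1 - Δ_0) = -40
Natural end conditions: m_0 = m_2 = 0.
Solving the tridiagonal system: m_0 = 0, m_1 = -5, m_2 = 0.
On [1, 2], S'(x) = b_0 + 2c_0·(x - 1) + 3d_0·(x - 1)² with b_0 = Δ_0 - h_0(2m_0 + m_1)/6 = 47/6, c_0 = m_0/2 = 0, d_0 = (m_1 - m_0)/(6h_0) = -5/6. So S'(1) = 47/6.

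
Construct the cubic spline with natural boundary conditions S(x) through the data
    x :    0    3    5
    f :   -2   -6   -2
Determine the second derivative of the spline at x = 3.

2

Write σ_i for S''(x_i). With h_i = 3, 2 and divided differences Δ_i = -4/3, 2, the continuity of S' gives the tridiagonal system
  3·σ_0 + 10·σ_1 + 2·σ_2 = 6(Δ_1 - Δ_0) = 20
Natural end conditions: σ_0 = σ_2 = 0.
Forward elimination and back-substitution give σ_0 = 0, σ_1 = 2, σ_2 = 0.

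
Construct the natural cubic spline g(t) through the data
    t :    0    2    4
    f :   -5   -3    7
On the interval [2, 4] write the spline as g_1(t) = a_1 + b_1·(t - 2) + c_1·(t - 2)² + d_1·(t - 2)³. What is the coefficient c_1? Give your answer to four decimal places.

1.5000

With σ_i denoting the second derivative at x_i, h_i = 2, 2, and Δ_i = (y_(i+1) − y_i)/h_i = 1, 5:
  2·σ_0 + 8·σ_1 + 2·σ_2 = 6(Δ_1 - Δ_0) = 24
Natural end conditions: σ_0 = σ_2 = 0.
Solving the tridiagonal system: σ_0 = 0, σ_1 = 3, σ_2 = 0.
On [2, 4], with g_1(t) = a_1 + b_1·(t - 2) + c_1·(t - 2)² + d_1·(t - 2)³: c_1 = σ_1/2 = 3/2, d_1 = (σ_2 - σ_1)/(6h_1) = -1/4, b_1 = Δ_1 - h_1(2σ_1 + σ_2)/6 = 3.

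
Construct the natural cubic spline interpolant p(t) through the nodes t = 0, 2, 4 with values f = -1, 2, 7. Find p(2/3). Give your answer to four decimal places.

Let σ_i = p''(x_i). Step sizes h_i = 2, 2; slopes of the chords Δ_i = (y_(i+1) - y_i)/h_i = 3/2, 5/2.
  2·σ_0 + 8·σ_1 + 2·σ_2 = 6(Δ_1 - Δ_0) = 6
Natural end conditions: σ_0 = σ_2 = 0.
Solving: σ_0 = 0, σ_1 = 3/4, σ_2 = 0.
On [0, 2], p(t) = -1 + 5/4·t + 0·t² + 1/16·t³.
With t = 2/3: p(2/3) = -4/27.

-0.1481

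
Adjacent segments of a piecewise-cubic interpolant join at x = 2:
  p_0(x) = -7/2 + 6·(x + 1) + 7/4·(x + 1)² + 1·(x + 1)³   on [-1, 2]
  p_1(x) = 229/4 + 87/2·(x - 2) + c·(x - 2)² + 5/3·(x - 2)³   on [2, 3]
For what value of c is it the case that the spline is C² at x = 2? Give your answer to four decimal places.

p_0''(x) = 7/2 + 6·(x + 1), so p_0''(2) = 43/2. On the right, p_1''(2) = 2c, so c = 43/4.

10.7500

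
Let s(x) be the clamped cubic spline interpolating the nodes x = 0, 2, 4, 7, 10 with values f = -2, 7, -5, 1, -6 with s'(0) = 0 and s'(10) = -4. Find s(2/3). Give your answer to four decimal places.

0.3302

Put σ_i = s'' at the i-th knot. Here h = (2, 2, 3, 3) and Δ = (9/2, -6, 2, -7/3), so the interior equations h_(i-1)·σ_(i-1) + 2(h_(i-1)+h_i)·σ_i + h_i·σ_(i+1) = 6(Δ_i − Δ_(i-1)) read
  2·σ_0 + 8·σ_1 + 2·σ_2 = 6(Δ_1 - Δ_0) = -63
  2·σ_1 + 10·σ_2 + 3·σ_3 = 6(Δ_2 - Δ_1) = 48
  3·σ_2 + 12·σ_3 + 3·σ_4 = 6(Δ_3 - Δ_2) = -26
Clamped end conditions give two more equations: 2h_0·σ_0 + h_0·σ_1 = 6(Δ_0 - s'(0)) = 27 and h_3·σ_3 + 2h_3·σ_4 = 6(s'(10) - Δ_3) = -10.
Hence σ_0 = 1887/140, σ_1 = -471/35, σ_2 = 177/20, σ_3 = -317/70, σ_4 = 251/420.
On [0, 2], s(x) = -2 + 0·x + 1887/280·x² - 1257/560·x³.
With x = 2/3: s(2/3) = 104/315.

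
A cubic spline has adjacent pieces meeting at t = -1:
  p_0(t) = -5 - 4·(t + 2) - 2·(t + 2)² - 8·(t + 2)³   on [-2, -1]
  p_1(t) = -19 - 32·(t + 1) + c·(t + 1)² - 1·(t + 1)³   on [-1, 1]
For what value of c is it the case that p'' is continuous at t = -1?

-26

p_0''(t) = -4 - 48·(t + 2), so p_0''(-1) = -52. On the right, p_1''(-1) = 2c, so c = -26.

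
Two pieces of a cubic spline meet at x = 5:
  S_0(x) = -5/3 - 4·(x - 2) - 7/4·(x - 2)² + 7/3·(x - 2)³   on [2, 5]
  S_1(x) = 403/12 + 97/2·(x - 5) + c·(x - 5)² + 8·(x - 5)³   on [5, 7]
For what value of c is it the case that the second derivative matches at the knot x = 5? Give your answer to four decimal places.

S_0''(x) = -7/2 + 14·(x - 2), so S_0''(5) = 77/2. On the right, S_1''(5) = 2c, so c = 77/4.

19.2500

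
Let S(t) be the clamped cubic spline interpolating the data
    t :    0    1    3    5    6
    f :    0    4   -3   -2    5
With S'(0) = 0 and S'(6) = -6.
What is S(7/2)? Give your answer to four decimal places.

With σ_i denoting the second derivative at x_i, h_i = 1, 2, 2, 1, and Δ_i = (y_(i+1) − y_i)/h_i = 4, -7/2, 1/2, 7:
  1·σ_0 + 6·σ_1 + 2·σ_2 = 6(Δ_1 - Δ_0) = -45
  2·σ_1 + 8·σ_2 + 2·σ_3 = 6(Δ_2 - Δ_1) = 24
  2·σ_2 + 6·σ_3 + 1·σ_4 = 6(Δ_3 - Δ_2) = 39
Clamped end conditions give two more equations: 2h_0·σ_0 + h_0·σ_1 = 6(Δ_0 - S'(0)) = 24 and h_3·σ_3 + 2h_3·σ_4 = 6(S'(6) - Δ_3) = -78.
Solving the tridiagonal system: σ_0 = 194/11, σ_1 = -124/11, σ_2 = 5/2, σ_3 = 146/11, σ_4 = -502/11.
On [3, 5], S(t) = -3 - 123/22·(t - 3) + 5/4·(t - 3)² + 79/88·(t - 3)³.
With (t - 3) = 1/2: S(7/2) = -3781/704.

-5.3707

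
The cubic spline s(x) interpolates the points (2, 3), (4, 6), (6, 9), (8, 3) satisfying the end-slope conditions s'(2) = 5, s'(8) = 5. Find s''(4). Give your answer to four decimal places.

3.9000

Let σ_i = s''(x_i). Step sizes h_i = 2, 2, 2; slopes of the chords Δ_i = (y_(i+1) - y_i)/h_i = 3/2, 3/2, -3.
  2·σ_0 + 8·σ_1 + 2·σ_2 = 6(Δ_1 - Δ_0) = 0
  2·σ_1 + 8·σ_2 + 2·σ_3 = 6(Δ_2 - Δ_1) = -27
Clamped end conditions give two more equations: 2h_0·σ_0 + h_0·σ_1 = 6(Δ_0 - s'(2)) = -21 and h_2·σ_2 + 2h_2·σ_3 = 6(s'(8) - Δ_2) = 48.
Forward elimination and back-substitution give σ_0 = -36/5, σ_1 = 39/10, σ_2 = -42/5, σ_3 = 81/5.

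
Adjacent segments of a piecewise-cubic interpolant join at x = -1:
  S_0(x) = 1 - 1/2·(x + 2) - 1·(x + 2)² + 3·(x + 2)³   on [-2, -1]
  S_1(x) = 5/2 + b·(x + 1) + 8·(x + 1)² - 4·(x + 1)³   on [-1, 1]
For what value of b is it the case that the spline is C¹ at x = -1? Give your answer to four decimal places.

S_0'(x) = -1/2 - 2·(x + 2) + 9·(x + 2)², so S_0'(-1) = 13/2. On the right, S_1'(-1) = b, so b = 13/2.

6.5000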